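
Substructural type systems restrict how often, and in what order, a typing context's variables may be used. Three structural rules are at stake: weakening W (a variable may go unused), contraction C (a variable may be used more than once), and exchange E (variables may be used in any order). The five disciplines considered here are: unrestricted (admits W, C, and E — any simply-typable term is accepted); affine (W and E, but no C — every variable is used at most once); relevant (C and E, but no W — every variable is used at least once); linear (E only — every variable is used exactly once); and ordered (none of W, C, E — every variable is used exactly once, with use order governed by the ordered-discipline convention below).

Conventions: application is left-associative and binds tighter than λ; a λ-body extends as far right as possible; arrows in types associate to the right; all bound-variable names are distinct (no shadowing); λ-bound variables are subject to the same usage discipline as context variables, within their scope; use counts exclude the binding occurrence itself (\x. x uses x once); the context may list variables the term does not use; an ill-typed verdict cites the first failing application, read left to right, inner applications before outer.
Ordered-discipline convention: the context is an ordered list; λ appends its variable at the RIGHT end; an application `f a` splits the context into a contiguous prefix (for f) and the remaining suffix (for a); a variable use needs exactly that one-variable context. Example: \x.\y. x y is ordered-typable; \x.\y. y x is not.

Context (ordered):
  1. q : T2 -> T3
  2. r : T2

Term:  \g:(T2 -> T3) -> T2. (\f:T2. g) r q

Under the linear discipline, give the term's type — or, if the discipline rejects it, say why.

not well-typed under linear — unused: f — weakening required
use counts: q: 1, r: 1, g (bound): 1, f (bound): 0
order of uses: g, r, q
typing: ✓ — ((T2 -> T3) -> T2) -> T2
all disciplines: ordered ✗ · linear ✗ · affine ✓ · relevant ✗ · unrestricted ✓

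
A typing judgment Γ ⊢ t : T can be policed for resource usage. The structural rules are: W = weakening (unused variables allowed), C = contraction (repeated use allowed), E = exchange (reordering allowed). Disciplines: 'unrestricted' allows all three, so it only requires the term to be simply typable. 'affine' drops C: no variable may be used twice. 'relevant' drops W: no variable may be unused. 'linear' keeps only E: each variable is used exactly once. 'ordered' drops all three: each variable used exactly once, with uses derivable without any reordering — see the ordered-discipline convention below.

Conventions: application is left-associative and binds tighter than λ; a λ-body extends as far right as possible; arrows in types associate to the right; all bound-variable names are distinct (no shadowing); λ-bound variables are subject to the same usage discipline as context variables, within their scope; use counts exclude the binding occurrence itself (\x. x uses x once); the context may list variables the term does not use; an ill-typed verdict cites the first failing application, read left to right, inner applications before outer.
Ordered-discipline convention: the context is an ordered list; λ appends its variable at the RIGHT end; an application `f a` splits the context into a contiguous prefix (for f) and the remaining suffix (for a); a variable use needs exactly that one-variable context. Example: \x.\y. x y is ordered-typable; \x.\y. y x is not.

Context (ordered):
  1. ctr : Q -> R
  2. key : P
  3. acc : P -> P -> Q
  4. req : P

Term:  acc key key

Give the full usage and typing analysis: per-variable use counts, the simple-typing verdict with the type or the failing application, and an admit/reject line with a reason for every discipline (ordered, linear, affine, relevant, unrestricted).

variable uses: ctr: 0×; key: 2×; acc: 1×; req: 0×
order of uses: acc, key, key
typing: well-typed at Q
ordered ✗ (key ×2 used more than once (contraction); needs weakening: ctr, req unused)
linear ✗ (key ×2 used more than once (contraction); needs weakening: ctr, req unused)
affine ✗ (key ×2 used more than once (contraction))
relevant ✗ (needs weakening: ctr, req unused)
unrestricted ✓ (well-typed at Q; no restrictions here)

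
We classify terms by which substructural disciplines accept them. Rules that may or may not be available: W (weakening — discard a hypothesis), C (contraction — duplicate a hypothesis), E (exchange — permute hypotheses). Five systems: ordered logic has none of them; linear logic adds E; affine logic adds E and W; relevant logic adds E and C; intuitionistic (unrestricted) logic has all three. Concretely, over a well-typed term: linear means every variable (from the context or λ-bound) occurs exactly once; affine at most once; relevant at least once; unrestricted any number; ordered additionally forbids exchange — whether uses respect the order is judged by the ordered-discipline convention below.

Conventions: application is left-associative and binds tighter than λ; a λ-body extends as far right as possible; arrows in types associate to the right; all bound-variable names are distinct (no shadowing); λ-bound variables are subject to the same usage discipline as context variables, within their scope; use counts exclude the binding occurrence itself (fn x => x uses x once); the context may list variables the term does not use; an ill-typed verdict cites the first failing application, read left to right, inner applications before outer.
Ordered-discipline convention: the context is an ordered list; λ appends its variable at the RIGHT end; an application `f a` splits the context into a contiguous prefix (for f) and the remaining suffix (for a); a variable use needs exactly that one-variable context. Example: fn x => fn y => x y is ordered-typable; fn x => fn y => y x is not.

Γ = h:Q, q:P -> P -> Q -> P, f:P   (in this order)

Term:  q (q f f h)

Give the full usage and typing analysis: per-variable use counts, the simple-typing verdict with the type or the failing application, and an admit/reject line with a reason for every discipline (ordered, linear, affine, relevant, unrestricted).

use counts: h: 1, q: 2, f: 2
use order (left to right): q, q, f, f, h
typing: well-typed — term : P -> Q -> P
ordered: ✗, repeated use of q ×2, f ×2
linear: ✗, repeated use of q ×2, f ×2
affine: ✗, repeated use of q ×2, f ×2
relevant: ✓, at least one use each (h, q, f)
unrestricted: ✓, simply typable at P -> Q -> P; W, C, E all held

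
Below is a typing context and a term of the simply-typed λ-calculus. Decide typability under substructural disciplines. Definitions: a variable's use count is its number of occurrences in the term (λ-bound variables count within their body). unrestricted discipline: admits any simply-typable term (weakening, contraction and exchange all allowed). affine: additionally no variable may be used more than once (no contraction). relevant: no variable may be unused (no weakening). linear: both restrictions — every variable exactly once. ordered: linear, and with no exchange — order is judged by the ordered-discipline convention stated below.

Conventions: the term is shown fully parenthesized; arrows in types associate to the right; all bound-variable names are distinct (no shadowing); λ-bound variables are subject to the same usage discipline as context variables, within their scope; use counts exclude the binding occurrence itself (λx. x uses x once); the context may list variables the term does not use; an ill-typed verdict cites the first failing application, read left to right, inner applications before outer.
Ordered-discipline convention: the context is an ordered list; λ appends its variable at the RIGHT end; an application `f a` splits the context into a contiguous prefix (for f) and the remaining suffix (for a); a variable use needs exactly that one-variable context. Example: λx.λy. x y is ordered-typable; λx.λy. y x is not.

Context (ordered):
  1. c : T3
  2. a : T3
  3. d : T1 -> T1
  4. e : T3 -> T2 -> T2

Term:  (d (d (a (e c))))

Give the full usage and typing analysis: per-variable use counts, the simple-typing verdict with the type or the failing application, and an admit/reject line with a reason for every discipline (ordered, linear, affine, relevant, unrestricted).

usage: c ×1; a ×1; d ×2; e ×1
order of uses: d, d, a, e, c
typing: ill-typed: non-arrow in function slot: T3
ordered ✗ (a type mismatch blocks all five)
linear ✗ (the type mismatch rejects it)
affine ✗ (not simply typable)
relevant ✗ (fails simple typing)
unrestricted ✗ (a type mismatch blocks all five)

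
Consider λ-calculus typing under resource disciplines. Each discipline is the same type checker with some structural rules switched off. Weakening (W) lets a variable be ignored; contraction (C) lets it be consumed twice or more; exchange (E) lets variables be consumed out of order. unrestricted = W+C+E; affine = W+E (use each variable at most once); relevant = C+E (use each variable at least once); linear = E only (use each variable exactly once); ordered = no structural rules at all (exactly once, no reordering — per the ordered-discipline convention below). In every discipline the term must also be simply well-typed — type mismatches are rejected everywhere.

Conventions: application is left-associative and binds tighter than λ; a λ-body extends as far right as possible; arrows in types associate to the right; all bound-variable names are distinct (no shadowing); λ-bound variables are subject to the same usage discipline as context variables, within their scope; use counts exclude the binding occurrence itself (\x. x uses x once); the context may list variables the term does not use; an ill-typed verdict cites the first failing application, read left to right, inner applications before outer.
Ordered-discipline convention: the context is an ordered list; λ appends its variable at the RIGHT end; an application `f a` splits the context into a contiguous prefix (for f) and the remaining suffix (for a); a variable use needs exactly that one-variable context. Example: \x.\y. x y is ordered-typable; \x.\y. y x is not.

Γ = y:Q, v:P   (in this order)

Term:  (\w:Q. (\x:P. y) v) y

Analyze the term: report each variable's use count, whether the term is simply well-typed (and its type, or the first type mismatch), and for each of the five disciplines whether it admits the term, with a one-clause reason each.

counts: y: 2, v: 1, w (bound): 0, x (bound): 0
use order (left to right): y, v, y
typing: ✓ — Q
ordered: ✗ — repeated use of y ×2; w, x left unused
linear: ✗ — repeated use of y ×2; w, x left unused
affine: ✗ — repeated use of y ×2
relevant: ✗ — w, x left unused
unrestricted: ✓ — well-typed at Q; no restrictions here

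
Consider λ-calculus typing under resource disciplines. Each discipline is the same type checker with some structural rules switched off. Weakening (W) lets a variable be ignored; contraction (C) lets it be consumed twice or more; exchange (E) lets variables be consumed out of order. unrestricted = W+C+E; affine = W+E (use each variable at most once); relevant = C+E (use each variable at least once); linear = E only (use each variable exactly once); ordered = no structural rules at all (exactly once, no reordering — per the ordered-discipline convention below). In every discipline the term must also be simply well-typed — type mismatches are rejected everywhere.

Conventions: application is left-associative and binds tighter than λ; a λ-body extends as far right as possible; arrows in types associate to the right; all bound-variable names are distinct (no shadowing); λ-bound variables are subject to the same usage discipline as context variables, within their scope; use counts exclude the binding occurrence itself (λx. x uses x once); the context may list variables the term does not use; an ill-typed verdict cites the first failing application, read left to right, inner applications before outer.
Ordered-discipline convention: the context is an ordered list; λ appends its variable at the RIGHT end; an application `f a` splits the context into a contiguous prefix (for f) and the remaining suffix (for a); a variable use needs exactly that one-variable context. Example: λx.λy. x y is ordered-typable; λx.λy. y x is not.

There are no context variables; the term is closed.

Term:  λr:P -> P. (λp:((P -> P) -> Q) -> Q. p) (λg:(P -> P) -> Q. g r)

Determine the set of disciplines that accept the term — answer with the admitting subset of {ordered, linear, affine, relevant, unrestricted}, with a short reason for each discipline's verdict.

accepted by: linear, affine, relevant, unrestricted
usage: r (λ-bound): 1, p (λ-bound): 1, g (λ-bound): 1
uses in reading order: p, g, r
typing: ✓ — (P -> P) -> ((P -> P) -> Q) -> Q
ordered: ✗, no ordered split (uses run p, g, r)
linear: ✓, r, p, g: one use apiece
affine: ✓, at most one use each (r, p, g)
relevant: ✓, every one of r, p, g appears
unrestricted: ✓, type-checks ((P -> P) -> ((P -> P) -> Q) -> Q) and nothing is barred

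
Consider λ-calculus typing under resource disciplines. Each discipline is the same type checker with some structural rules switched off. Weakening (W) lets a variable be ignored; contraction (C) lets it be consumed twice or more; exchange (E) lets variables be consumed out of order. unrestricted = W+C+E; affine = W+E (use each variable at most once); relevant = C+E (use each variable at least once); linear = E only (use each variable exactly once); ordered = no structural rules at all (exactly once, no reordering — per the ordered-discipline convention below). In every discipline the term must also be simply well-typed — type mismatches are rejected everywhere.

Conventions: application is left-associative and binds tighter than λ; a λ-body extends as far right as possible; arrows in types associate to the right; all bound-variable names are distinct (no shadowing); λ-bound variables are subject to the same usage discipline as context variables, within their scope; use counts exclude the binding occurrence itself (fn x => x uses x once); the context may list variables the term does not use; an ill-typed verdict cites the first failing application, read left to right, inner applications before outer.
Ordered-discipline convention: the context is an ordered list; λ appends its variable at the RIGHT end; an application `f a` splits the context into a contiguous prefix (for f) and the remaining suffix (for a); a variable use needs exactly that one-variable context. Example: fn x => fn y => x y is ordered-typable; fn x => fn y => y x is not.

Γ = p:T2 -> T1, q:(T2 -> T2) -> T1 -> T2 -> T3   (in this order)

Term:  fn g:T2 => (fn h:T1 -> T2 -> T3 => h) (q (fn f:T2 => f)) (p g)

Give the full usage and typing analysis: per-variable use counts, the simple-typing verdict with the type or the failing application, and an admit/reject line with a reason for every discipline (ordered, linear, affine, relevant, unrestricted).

use counts: p: 1×, q: 1×, g (λ-bound): 1×, h (λ-bound): 1×, f (λ-bound): 1×
use order (left to right): h, q, f, p, g
typing: the term checks, with type T2 -> T2 -> T3
ordered ✗ (use order h, q, f, p, g needs exchange)
linear ✓ (exactly-once usage across p, q, g, h, f)
affine ✓ (none of p, q, g, h, f used more than once)
relevant ✓ (every one of p, q, g, h, f appears)
unrestricted ✓ (well-typed at T2 -> T2 -> T3; no restrictions here)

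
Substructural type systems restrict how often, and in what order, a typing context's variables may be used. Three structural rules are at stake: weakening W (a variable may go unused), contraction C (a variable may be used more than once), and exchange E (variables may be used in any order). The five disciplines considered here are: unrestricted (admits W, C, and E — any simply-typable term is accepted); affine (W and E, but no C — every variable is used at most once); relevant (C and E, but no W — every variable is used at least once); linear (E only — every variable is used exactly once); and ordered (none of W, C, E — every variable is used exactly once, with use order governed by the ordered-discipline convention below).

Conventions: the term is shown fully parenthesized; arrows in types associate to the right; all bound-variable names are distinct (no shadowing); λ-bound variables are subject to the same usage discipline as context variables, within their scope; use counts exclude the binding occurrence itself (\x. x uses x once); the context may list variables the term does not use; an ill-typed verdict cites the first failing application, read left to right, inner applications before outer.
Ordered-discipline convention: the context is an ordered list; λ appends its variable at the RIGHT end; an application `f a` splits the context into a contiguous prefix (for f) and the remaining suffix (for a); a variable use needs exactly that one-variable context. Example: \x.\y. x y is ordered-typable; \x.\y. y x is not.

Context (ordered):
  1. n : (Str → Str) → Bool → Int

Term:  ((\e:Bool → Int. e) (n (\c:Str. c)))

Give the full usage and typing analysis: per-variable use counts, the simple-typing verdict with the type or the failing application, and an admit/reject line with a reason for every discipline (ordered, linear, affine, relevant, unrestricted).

variable uses: n: 1, e (λ-bound): 1, c (λ-bound): 1
uses in reading order: e, n, c
typing: the term checks, with type Bool → Int
ordered: ✓, n, e, c once each; derivable with no W/C/E
linear: ✓, n, e, c: one use apiece
affine: ✓, n, e, c: no repeats, contraction unneeded
relevant: ✓, none of n, e, c goes unused
unrestricted: ✓, well-typed at Bool → Int; no restrictions here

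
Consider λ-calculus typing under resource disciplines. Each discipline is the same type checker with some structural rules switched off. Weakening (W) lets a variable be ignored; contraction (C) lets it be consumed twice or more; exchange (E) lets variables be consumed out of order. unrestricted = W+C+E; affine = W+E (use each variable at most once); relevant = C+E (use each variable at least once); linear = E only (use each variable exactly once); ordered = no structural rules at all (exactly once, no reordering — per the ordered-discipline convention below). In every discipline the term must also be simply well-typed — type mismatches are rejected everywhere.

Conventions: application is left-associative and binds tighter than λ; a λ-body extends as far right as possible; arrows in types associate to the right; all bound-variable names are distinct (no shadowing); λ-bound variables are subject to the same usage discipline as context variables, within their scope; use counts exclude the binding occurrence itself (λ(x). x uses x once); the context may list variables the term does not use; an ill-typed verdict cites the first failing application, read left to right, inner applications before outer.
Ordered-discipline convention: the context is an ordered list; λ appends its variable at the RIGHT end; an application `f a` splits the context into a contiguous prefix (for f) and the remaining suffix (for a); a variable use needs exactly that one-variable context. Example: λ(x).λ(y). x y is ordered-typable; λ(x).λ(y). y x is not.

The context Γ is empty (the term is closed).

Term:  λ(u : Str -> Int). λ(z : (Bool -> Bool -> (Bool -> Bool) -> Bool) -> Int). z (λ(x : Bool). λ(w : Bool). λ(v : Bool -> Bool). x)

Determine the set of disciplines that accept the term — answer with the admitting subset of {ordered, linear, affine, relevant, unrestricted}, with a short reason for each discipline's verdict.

admitted by: affine, unrestricted
variable uses: u [bound]: 0, z [bound]: 1, x [bound]: 1, w [bound]: 0, v [bound]: 0
order of uses: z, x
typing: well-typed — term : (Str -> Int) -> ((Bool -> Bool -> (Bool -> Bool) -> Bool) -> Int) -> Int
ordered ✗ (needs weakening: u, w, v unused)
linear ✗ (needs weakening: u, w, v unused)
affine ✓ (at most one use each (u, z, x, w, v))
relevant ✗ (needs weakening: u, w, v unused)
unrestricted ✓ (type-checks ((Str -> Int) -> ((Bool -> Bool -> (Bool -> Bool) -> Bool) -> Int) -> Int) and nothing is barred)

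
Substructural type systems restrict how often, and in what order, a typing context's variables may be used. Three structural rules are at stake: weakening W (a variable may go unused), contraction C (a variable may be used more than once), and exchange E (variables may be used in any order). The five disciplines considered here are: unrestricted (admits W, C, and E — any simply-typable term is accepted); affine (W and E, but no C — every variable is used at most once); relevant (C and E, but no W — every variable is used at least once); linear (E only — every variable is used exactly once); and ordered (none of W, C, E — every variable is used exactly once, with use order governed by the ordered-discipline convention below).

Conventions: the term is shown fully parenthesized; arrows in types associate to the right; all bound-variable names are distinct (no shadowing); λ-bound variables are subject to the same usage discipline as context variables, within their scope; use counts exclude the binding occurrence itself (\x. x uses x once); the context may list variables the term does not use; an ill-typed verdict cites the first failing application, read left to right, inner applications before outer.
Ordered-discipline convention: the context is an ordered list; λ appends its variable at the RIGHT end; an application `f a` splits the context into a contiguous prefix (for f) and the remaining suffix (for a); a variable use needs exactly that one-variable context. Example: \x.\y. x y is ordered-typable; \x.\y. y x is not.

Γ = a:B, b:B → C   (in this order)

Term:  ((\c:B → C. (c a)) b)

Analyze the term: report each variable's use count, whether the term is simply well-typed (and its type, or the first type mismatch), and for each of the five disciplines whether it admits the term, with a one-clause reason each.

counts: a: 1, b: 1, c [bound]: 1
uses in reading order: c, a, b
typing: well-typed at C
ordered: ✗, needs exchange: uses follow c, a, b
linear: ✓, exactly-once usage across a, b, c
affine: ✓, none of a, b, c used more than once
relevant: ✓, at least one use each (a, b, c)
unrestricted: ✓, simply typable at C; W, C, E all held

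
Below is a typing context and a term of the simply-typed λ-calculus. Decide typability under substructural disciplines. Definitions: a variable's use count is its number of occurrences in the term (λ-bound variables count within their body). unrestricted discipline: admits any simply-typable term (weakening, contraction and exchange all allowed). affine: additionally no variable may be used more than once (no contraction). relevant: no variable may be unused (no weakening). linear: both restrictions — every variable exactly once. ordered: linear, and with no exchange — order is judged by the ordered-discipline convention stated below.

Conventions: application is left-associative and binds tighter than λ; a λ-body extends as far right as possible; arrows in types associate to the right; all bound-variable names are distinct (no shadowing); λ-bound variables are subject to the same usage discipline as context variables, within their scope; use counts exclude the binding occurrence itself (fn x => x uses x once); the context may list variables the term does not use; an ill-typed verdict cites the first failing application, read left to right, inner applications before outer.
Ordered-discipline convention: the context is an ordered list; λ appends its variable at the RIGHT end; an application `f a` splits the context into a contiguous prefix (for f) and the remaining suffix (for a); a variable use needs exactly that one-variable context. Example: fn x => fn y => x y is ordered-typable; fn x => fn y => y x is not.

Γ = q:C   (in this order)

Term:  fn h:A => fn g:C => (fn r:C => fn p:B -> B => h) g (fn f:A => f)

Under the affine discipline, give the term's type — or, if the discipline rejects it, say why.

not well-typed under affine — a type mismatch blocks all five
use counts: q: 0×; h (λ-bound): 1×; g (λ-bound): 1×; r (λ-bound): 0×; p (λ-bound): 0×; f (λ-bound): 1×
uses in reading order: h, g, f
typing: ill-typed: an application expects B -> B but receives A -> A
across the five disciplines: ordered ✗ | linear ✗ | affine ✗ | relevant ✗ | unrestricted ✗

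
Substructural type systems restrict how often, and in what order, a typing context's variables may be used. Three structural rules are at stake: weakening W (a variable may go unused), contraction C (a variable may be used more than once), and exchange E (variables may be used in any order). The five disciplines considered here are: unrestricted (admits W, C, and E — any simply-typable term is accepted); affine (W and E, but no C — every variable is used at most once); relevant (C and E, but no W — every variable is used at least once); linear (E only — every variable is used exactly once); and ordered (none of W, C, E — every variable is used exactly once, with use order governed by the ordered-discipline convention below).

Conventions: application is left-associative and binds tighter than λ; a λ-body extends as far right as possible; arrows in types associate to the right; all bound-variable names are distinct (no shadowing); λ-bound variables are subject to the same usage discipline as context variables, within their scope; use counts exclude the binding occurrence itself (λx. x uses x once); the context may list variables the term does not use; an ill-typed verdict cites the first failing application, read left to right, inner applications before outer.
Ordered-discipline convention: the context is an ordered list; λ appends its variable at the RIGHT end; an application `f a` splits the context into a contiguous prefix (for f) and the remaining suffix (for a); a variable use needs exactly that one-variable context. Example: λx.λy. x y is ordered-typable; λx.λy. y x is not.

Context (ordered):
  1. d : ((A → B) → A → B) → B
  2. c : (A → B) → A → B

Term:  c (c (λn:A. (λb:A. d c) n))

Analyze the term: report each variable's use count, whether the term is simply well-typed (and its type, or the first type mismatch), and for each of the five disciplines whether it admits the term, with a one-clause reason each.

usage: d: 1, c: 3, n (λ-bound): 1, b (λ-bound): 0
use order (left to right): c, c, d, c, n
typing: well-typed at A → B
ordered: ✗, uses contraction: c ×3; unused: b — weakening required
linear: ✗, uses contraction: c ×3; unused: b — weakening required
affine: ✗, uses contraction: c ×3
relevant: ✗, unused: b — weakening required
unrestricted: ✓, typability at A → B is all that's needed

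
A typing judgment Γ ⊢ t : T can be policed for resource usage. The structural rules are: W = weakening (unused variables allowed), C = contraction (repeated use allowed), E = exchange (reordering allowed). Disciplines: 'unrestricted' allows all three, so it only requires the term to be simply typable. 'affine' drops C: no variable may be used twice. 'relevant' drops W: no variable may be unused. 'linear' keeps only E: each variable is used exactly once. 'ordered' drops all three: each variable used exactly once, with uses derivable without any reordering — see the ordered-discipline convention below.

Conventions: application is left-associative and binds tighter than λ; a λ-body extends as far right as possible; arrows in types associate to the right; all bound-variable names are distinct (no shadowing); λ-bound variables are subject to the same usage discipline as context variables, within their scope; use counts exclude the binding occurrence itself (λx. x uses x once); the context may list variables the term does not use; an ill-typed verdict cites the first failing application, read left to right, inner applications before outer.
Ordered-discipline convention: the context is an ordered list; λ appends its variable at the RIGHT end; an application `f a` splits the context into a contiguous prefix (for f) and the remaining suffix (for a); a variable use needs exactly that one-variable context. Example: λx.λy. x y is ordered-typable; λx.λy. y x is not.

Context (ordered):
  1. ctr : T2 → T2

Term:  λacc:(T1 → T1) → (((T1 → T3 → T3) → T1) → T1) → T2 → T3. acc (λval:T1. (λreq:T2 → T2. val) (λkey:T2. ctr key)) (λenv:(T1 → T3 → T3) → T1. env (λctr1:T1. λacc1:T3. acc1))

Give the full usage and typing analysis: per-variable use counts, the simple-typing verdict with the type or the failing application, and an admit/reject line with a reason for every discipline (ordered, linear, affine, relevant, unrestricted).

variable uses: ctr: 1; acc [bound]: 1; val [bound]: 1; req [bound]: 0; key [bound]: 1; env [bound]: 1; ctr1 [bound]: 0; acc1 [bound]: 1
use order (left to right): acc, val, ctr, key, env, acc1
typing: ✓ — ((T1 → T1) → (((T1 → T3 → T3) → T1) → T1) → T2 → T3) → T2 → T3
ordered: ✗, req, ctr1 left unused
linear: ✗, req, ctr1 left unused
affine: ✓, no duplicate uses among ctr, acc, val, req, key, env, ctr1, acc1
relevant: ✗, req, ctr1 left unused
unrestricted: ✓, well-typed at ((T1 → T1) → (((T1 → T3 → T3) → T1) → T1) → T2 → T3) → T2 → T3; no restrictions here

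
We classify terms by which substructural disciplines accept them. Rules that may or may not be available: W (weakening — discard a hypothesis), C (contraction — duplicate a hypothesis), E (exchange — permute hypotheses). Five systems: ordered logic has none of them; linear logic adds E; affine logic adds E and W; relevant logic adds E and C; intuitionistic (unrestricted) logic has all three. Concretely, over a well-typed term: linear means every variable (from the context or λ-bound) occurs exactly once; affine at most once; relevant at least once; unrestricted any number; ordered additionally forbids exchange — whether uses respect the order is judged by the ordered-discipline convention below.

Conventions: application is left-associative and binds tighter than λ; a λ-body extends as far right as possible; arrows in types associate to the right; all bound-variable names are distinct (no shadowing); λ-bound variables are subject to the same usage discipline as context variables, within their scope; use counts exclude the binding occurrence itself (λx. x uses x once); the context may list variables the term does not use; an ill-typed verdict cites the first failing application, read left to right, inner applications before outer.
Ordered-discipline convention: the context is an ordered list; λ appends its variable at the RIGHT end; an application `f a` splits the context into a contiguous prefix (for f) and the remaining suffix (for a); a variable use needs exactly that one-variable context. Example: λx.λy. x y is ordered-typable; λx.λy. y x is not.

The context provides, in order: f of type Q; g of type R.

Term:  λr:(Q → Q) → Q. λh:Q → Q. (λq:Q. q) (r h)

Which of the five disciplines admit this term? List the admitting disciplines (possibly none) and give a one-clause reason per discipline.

accepted by: affine, unrestricted
use counts: f: 0×; g: 0×; r (bound): 1×; h (bound): 1×; q (bound): 1×
left-to-right use order: q, r, h
typing: ✓ — ((Q → Q) → Q) → (Q → Q) → Q
ordered ✗ (f, g left unused)
linear ✗ (f, g left unused)
affine ✓ (at most one use each (f, g, r, h, q))
relevant ✗ (f, g left unused)
unrestricted ✓ (type-checks (((Q → Q) → Q) → (Q → Q) → Q) and nothing is barred)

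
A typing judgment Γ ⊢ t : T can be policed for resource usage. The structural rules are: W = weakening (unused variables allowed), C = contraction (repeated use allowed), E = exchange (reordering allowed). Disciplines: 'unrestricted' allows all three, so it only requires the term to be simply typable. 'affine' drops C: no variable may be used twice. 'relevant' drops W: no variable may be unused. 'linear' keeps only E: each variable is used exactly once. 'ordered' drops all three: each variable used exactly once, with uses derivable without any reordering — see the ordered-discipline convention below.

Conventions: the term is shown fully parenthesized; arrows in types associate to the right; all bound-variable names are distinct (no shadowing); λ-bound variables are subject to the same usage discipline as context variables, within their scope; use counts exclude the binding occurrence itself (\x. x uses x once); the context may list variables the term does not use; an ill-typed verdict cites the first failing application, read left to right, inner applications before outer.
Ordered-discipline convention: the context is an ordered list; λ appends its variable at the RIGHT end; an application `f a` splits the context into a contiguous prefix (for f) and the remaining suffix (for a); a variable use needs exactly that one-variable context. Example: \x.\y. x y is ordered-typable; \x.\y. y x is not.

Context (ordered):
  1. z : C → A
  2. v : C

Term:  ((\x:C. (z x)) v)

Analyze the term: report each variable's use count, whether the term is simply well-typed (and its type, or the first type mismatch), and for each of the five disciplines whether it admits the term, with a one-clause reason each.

variable uses: z: 1; v: 1; x [bound]: 1
order of uses: z, x, v
typing: the term checks, with type A
ordered ✓ (z, v, x: once each, no exchange needed)
linear ✓ (exactly-once usage across z, v, x)
affine ✓ (z, v, x: no repeats, contraction unneeded)
relevant ✓ (z, v, x: all used, weakening unneeded)
unrestricted ✓ (type-checks (A) and nothing is barred)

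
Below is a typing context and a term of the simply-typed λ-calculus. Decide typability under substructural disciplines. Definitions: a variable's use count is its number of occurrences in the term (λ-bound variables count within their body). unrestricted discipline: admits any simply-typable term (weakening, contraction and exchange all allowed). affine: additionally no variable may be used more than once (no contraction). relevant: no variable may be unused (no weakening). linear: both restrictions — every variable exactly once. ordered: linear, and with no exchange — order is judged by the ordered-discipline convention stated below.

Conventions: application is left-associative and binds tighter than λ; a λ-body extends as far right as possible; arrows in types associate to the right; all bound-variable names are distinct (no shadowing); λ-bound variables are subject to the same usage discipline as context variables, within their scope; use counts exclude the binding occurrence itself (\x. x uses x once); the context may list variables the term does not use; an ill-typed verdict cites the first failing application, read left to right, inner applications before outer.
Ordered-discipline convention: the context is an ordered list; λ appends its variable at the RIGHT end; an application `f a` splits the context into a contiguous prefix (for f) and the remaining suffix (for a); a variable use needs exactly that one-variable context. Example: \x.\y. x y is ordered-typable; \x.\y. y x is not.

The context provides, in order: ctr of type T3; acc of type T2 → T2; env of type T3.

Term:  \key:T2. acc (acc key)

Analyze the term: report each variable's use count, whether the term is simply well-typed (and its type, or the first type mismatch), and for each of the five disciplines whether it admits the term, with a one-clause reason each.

variable uses: ctr: 0×, acc: 2×, env: 0×, key (λ-bound): 1×
use order (left to right): acc, acc, key
typing: the term checks, with type T2 → T2
ordered: ✗ — acc ×2 used more than once (contraction); needs weakening: ctr, env unused
linear: ✗ — acc ×2 used more than once (contraction); needs weakening: ctr, env unused
affine: ✗ — acc ×2 used more than once (contraction)
relevant: ✗ — needs weakening: ctr, env unused
unrestricted: ✓ — type-checks (T2 → T2) and nothing is barred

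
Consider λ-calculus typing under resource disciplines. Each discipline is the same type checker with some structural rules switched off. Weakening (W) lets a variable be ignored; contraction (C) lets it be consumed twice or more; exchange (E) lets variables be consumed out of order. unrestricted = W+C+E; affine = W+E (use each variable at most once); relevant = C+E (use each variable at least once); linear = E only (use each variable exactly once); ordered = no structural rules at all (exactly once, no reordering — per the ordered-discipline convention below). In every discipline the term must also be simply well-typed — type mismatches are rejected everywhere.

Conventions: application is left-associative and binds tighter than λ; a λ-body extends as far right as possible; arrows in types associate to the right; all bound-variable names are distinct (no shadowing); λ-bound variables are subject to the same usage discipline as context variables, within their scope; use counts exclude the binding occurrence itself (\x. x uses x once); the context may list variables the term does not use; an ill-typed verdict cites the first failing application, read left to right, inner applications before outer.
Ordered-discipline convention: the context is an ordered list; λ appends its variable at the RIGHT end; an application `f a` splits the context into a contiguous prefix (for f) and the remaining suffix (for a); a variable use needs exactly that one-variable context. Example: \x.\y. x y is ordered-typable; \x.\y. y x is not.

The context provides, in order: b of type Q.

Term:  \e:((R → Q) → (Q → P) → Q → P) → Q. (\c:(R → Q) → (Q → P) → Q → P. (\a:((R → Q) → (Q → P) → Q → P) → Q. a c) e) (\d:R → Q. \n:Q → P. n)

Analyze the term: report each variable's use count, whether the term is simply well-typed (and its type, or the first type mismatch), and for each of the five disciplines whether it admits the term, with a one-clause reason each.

use counts: b: 0; e (bound): 1; c (bound): 1; a (bound): 1; d (bound): 0; n (bound): 1
left-to-right use order: a, c, e, n
typing: well-typed — term : (((R → Q) → (Q → P) → Q → P) → Q) → Q
ordered: ✗ — needs weakening: b, d unused
linear: ✗ — needs weakening: b, d unused
affine: ✓ — no duplicate uses among b, e, c, a, d, n
relevant: ✗ — needs weakening: b, d unused
unrestricted: ✓ — well-typed at (((R → Q) → (Q → P) → Q → P) → Q) → Q; no restrictions here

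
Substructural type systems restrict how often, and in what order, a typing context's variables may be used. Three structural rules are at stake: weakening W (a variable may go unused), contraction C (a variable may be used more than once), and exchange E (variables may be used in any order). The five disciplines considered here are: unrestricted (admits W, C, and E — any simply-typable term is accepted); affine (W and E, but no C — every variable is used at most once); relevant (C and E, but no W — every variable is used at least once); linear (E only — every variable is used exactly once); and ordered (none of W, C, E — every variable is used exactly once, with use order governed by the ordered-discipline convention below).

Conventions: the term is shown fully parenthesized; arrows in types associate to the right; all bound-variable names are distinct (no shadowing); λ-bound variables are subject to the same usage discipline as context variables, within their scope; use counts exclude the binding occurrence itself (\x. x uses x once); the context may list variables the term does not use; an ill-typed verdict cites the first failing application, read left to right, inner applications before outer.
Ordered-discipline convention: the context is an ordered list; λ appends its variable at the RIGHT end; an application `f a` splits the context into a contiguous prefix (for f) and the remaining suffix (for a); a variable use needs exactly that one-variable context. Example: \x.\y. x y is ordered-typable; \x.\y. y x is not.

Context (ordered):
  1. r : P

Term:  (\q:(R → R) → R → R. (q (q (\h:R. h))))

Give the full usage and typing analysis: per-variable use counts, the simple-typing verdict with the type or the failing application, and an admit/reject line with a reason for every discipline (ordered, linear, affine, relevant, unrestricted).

usage: r ×0; q [bound] ×2; h [bound] ×1
left-to-right use order: q, q, h
typing: well-typed at ((R → R) → R → R) → R → R
ordered ✗ (repeated use of q ×2; r left unused)
linear ✗ (repeated use of q ×2; r left unused)
affine ✗ (repeated use of q ×2)
relevant ✗ (r left unused)
unrestricted ✓ (well-typed at ((R → R) → R → R) → R → R; no restrictions here)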